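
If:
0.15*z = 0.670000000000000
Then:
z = 4.47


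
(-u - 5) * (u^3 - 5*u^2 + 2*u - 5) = -u^4 + 23*u^2 - 5*u + 25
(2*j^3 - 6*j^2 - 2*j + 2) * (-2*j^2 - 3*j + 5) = -4*j^5 + 6*j^4 + 32*j^3 - 28*j^2 - 16*j + 10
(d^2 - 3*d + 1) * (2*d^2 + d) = 2*d^4 - 5*d^3 - d^2 + d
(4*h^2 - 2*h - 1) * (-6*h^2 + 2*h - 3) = -24*h^4 + 20*h^3 - 10*h^2 + 4*h + 3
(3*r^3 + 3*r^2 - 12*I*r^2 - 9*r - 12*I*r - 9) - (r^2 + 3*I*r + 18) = 3*r^3 + 2*r^2 - 12*I*r^2 - 9*r - 15*I*r - 27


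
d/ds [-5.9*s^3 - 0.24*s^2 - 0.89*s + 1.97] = -17.7*s^2 - 0.48*s - 0.89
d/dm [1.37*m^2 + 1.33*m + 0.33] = 2.74*m + 1.33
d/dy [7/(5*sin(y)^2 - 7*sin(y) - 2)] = 7*(7 - 10*sin(y))*cos(y)/(-5*sin(y)^2 + 7*sin(y) + 2)^2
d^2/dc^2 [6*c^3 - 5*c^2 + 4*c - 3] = 36*c - 10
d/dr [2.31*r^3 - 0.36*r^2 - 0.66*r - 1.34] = 6.93*r^2 - 0.72*r - 0.66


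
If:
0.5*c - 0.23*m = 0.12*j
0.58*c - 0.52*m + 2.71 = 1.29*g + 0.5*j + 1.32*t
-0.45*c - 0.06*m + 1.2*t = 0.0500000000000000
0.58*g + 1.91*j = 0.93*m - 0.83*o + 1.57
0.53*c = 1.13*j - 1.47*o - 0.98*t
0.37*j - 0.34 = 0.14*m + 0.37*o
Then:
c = 2.84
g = -1.03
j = 3.13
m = 4.54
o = 0.49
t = 1.33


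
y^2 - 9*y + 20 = (y - 5)*(y - 4)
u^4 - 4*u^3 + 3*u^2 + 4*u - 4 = (u - 2)^2*(u - 1)*(u + 1)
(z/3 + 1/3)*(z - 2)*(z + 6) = z^3/3 + 5*z^2/3 - 8*z/3 - 4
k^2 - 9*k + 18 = (k - 6)*(k - 3)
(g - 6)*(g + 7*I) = g^2 - 6*g + 7*I*g - 42*I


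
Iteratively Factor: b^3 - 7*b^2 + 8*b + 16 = (b - 4)*(b^2 - 3*b - 4) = (b - 4)^2*(b + 1)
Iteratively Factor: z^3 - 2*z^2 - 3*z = (z + 1)*(z^2 - 3*z) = z*(z + 1)*(z - 3)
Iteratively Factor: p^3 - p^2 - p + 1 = (p - 1)*(p^2 - 1) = (p - 1)*(p + 1)*(p - 1)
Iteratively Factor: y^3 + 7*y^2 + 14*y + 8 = (y + 2)*(y^2 + 5*y + 4) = (y + 2)*(y + 4)*(y + 1)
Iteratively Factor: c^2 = (c)*(c)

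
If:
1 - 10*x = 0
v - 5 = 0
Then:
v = 5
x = 1/10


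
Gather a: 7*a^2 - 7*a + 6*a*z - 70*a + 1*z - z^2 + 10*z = 7*a^2 + a*(6*z - 77) - z^2 + 11*z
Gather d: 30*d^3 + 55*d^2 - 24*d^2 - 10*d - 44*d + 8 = 30*d^3 + 31*d^2 - 54*d + 8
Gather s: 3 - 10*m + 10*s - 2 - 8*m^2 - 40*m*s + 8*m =-8*m^2 - 2*m + s*(10 - 40*m) + 1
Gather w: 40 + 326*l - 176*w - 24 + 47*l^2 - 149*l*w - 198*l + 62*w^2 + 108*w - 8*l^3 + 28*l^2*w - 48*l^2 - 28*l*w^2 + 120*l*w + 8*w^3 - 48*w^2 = -8*l^3 - l^2 + 128*l + 8*w^3 + w^2*(14 - 28*l) + w*(28*l^2 - 29*l - 68) + 16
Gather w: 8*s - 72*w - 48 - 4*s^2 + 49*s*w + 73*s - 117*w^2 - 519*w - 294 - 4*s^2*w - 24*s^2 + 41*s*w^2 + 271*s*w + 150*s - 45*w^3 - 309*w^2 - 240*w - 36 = -28*s^2 + 231*s - 45*w^3 + w^2*(41*s - 426) + w*(-4*s^2 + 320*s - 831) - 378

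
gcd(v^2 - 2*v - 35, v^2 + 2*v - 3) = 1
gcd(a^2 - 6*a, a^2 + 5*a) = a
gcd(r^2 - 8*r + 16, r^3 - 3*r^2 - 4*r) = r - 4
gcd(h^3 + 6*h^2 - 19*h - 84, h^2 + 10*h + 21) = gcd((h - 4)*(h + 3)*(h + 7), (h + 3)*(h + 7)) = h^2 + 10*h + 21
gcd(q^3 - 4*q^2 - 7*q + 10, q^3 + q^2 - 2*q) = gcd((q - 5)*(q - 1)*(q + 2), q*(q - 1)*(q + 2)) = q^2 + q - 2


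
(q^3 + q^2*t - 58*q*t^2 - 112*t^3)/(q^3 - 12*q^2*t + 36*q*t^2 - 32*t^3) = (q^2 + 9*q*t + 14*t^2)/(q^2 - 4*q*t + 4*t^2)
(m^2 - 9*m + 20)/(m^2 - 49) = (m^2 - 9*m + 20)/(m^2 - 49)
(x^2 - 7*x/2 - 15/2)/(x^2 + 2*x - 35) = (x + 3/2)/(x + 7)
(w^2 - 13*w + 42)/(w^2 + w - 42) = (w - 7)/(w + 7)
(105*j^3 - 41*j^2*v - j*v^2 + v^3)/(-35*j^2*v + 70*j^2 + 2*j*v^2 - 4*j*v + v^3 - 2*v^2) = (-3*j + v)/(v - 2)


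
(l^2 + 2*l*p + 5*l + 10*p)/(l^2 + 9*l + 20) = (l + 2*p)/(l + 4)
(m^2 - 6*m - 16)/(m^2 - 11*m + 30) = (m^2 - 6*m - 16)/(m^2 - 11*m + 30)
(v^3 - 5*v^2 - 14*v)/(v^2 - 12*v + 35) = v*(v + 2)/(v - 5)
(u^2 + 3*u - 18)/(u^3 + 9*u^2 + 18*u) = (u - 3)/(u*(u + 3))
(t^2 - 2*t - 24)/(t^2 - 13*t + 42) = (t + 4)/(t - 7)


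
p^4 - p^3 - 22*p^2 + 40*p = p*(p - 4)*(p - 2)*(p + 5)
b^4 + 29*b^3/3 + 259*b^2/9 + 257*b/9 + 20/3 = (b + 1/3)*(b + 4/3)*(b + 3)*(b + 5)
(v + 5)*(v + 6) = v^2 + 11*v + 30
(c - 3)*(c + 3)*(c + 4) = c^3 + 4*c^2 - 9*c - 36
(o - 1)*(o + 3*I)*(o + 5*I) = o^3 - o^2 + 8*I*o^2 - 15*o - 8*I*o + 15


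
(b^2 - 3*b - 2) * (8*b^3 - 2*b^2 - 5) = 8*b^5 - 26*b^4 - 10*b^3 - b^2 + 15*b + 10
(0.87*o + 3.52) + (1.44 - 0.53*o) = 0.34*o + 4.96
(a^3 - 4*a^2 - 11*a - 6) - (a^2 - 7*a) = a^3 - 5*a^2 - 4*a - 6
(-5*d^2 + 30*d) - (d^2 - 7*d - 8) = -6*d^2 + 37*d + 8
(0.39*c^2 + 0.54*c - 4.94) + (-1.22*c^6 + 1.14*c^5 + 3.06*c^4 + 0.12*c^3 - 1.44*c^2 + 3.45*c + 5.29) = -1.22*c^6 + 1.14*c^5 + 3.06*c^4 + 0.12*c^3 - 1.05*c^2 + 3.99*c + 0.35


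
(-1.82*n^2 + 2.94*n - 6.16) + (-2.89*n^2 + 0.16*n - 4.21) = -4.71*n^2 + 3.1*n - 10.37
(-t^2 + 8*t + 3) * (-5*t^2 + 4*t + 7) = 5*t^4 - 44*t^3 + 10*t^2 + 68*t + 21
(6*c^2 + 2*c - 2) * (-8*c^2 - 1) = -48*c^4 - 16*c^3 + 10*c^2 - 2*c + 2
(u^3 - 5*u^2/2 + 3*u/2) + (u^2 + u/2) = u^3 - 3*u^2/2 + 2*u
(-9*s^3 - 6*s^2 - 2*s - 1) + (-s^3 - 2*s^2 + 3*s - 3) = -10*s^3 - 8*s^2 + s - 4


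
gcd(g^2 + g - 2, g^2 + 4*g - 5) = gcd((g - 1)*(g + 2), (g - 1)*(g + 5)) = g - 1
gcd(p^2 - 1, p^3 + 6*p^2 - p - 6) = p^2 - 1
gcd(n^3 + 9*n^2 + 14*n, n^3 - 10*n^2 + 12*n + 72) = n + 2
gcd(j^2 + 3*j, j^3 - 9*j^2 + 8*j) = j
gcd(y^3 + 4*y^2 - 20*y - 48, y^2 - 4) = y + 2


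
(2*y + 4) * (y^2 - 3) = 2*y^3 + 4*y^2 - 6*y - 12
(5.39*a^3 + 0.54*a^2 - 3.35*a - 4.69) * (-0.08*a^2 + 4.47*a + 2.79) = -0.4312*a^5 + 24.0501*a^4 + 17.7199*a^3 - 13.0927*a^2 - 30.3108*a - 13.0851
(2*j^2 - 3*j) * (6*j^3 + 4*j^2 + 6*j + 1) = 12*j^5 - 10*j^4 - 16*j^2 - 3*j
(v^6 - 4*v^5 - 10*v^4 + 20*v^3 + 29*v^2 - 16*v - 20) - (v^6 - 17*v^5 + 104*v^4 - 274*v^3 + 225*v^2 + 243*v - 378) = 13*v^5 - 114*v^4 + 294*v^3 - 196*v^2 - 259*v + 358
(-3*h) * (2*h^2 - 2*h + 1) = -6*h^3 + 6*h^2 - 3*h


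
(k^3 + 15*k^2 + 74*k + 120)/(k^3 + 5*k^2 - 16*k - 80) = (k + 6)/(k - 4)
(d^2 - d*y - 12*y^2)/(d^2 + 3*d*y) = (d - 4*y)/d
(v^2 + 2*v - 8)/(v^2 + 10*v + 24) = (v - 2)/(v + 6)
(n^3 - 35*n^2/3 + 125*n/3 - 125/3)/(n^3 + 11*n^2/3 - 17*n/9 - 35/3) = 3*(n^2 - 10*n + 25)/(3*n^2 + 16*n + 21)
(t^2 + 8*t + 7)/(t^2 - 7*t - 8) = (t + 7)/(t - 8)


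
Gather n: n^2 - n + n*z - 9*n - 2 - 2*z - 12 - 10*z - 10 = n^2 + n*(z - 10) - 12*z - 24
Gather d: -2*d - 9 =-2*d - 9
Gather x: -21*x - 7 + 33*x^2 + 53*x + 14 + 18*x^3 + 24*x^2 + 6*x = 18*x^3 + 57*x^2 + 38*x + 7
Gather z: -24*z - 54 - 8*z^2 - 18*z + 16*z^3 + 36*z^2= 16*z^3 + 28*z^2 - 42*z - 54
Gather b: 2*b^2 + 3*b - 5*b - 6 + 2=2*b^2 - 2*b - 4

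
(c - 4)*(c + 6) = c^2 + 2*c - 24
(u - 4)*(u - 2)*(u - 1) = u^3 - 7*u^2 + 14*u - 8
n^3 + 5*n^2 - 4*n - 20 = (n - 2)*(n + 2)*(n + 5)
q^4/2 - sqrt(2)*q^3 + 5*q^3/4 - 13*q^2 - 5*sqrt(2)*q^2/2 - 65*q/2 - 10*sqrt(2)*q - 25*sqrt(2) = (q/2 + sqrt(2)/2)*(q + 5/2)*(q - 5*sqrt(2))*(q + 2*sqrt(2))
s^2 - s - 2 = (s - 2)*(s + 1)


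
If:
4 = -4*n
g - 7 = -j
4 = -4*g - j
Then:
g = -11/3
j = 32/3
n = -1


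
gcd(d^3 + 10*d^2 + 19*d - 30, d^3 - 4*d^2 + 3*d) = d - 1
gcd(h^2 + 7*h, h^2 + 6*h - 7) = h + 7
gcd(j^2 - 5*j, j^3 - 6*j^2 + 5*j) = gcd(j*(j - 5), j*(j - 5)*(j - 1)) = j^2 - 5*j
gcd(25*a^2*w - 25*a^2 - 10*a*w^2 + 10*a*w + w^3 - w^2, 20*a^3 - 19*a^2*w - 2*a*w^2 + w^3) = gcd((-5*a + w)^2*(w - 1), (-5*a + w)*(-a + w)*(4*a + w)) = -5*a + w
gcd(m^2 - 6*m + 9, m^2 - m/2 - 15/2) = m - 3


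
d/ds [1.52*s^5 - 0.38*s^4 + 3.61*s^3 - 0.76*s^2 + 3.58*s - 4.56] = 7.6*s^4 - 1.52*s^3 + 10.83*s^2 - 1.52*s + 3.58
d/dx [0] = 0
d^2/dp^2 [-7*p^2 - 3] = -14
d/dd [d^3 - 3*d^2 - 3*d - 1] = 3*d^2 - 6*d - 3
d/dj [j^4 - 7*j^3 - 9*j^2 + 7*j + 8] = 4*j^3 - 21*j^2 - 18*j + 7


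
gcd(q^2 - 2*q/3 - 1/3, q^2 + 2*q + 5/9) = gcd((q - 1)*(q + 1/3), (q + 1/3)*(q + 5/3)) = q + 1/3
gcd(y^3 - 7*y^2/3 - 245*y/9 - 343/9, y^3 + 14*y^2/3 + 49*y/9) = y^2 + 14*y/3 + 49/9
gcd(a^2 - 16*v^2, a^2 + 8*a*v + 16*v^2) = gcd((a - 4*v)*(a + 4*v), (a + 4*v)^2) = a + 4*v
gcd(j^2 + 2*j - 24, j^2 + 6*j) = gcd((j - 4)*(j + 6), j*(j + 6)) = j + 6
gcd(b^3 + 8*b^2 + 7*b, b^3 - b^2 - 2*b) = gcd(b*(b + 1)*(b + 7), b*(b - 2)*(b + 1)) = b^2 + b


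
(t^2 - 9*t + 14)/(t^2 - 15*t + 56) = (t - 2)/(t - 8)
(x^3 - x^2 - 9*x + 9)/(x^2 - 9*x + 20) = (x^3 - x^2 - 9*x + 9)/(x^2 - 9*x + 20)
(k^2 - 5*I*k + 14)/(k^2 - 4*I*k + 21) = (k + 2*I)/(k + 3*I)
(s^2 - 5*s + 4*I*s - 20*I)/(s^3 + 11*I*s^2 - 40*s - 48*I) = (s - 5)/(s^2 + 7*I*s - 12)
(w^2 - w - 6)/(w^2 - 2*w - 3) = (w + 2)/(w + 1)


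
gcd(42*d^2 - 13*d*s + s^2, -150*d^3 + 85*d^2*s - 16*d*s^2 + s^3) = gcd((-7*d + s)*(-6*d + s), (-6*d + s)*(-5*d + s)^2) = -6*d + s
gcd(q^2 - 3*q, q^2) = q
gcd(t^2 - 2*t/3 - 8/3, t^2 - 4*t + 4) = t - 2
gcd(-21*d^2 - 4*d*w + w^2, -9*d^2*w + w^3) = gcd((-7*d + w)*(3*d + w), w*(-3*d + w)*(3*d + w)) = 3*d + w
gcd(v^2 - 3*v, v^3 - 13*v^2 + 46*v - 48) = v - 3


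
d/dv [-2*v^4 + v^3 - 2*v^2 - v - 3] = -8*v^3 + 3*v^2 - 4*v - 1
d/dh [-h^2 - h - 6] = -2*h - 1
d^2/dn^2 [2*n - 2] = 0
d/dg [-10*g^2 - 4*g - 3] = -20*g - 4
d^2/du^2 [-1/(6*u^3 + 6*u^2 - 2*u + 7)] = 4*(3*(3*u + 1)*(6*u^3 + 6*u^2 - 2*u + 7) - 2*(9*u^2 + 6*u - 1)^2)/(6*u^3 + 6*u^2 - 2*u + 7)^3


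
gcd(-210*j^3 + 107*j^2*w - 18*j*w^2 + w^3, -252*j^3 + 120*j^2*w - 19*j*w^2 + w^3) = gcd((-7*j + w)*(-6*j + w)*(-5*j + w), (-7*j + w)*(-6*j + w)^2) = 42*j^2 - 13*j*w + w^2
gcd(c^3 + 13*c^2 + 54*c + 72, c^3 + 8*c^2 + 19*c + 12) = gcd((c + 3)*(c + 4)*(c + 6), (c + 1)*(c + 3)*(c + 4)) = c^2 + 7*c + 12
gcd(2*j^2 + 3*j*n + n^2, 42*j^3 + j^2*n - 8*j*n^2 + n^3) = 2*j + n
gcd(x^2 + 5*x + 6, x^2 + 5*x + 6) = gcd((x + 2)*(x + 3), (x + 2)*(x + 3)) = x^2 + 5*x + 6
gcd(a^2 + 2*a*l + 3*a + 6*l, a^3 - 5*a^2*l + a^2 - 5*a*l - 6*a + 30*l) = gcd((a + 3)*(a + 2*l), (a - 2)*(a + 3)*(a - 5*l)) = a + 3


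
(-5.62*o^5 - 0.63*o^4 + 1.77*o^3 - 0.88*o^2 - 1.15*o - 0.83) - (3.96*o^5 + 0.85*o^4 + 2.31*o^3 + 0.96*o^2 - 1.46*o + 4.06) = -9.58*o^5 - 1.48*o^4 - 0.54*o^3 - 1.84*o^2 + 0.31*o - 4.89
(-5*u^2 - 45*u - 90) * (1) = -5*u^2 - 45*u - 90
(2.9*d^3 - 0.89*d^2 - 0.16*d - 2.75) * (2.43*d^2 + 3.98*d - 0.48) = 7.047*d^5 + 9.3793*d^4 - 5.323*d^3 - 6.8921*d^2 - 10.8682*d + 1.32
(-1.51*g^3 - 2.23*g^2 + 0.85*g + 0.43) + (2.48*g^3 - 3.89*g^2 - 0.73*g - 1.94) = 0.97*g^3 - 6.12*g^2 + 0.12*g - 1.51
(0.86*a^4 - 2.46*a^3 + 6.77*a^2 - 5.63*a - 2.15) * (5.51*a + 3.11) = 4.7386*a^5 - 10.88*a^4 + 29.6521*a^3 - 9.9666*a^2 - 29.3558*a - 6.6865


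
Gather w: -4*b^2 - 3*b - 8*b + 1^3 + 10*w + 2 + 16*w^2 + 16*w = -4*b^2 - 11*b + 16*w^2 + 26*w + 3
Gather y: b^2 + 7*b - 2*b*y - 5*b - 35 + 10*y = b^2 + 2*b + y*(10 - 2*b) - 35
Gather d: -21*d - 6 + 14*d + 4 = -7*d - 2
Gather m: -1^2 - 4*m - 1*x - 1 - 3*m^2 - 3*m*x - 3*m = -3*m^2 + m*(-3*x - 7) - x - 2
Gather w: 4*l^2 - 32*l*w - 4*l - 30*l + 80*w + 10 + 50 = 4*l^2 - 34*l + w*(80 - 32*l) + 60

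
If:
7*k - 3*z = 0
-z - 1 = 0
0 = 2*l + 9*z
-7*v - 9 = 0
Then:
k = -3/7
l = 9/2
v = -9/7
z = -1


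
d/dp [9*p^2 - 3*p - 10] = 18*p - 3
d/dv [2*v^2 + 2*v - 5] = 4*v + 2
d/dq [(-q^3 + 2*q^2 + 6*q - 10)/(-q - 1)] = (2*q^3 + q^2 - 4*q - 16)/(q^2 + 2*q + 1)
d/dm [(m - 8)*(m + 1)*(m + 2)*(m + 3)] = 4*m^3 - 6*m^2 - 74*m - 82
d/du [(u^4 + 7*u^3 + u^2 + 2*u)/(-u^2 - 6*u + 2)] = (-2*u^5 - 25*u^4 - 76*u^3 + 38*u^2 + 4*u + 4)/(u^4 + 12*u^3 + 32*u^2 - 24*u + 4)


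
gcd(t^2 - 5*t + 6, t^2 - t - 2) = t - 2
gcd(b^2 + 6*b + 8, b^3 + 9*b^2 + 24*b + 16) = b + 4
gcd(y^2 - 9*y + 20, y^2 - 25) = y - 5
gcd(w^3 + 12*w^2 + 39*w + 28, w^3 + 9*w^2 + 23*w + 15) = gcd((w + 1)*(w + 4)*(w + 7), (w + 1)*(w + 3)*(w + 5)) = w + 1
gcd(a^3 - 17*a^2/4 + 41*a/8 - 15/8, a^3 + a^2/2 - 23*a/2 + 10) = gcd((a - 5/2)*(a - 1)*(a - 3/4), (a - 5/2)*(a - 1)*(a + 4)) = a^2 - 7*a/2 + 5/2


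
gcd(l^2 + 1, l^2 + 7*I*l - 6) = l + I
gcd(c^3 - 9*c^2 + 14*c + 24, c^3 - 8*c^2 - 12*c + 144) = c - 6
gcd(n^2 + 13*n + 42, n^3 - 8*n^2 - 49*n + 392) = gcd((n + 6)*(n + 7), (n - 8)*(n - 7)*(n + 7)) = n + 7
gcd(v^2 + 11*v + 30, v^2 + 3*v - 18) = v + 6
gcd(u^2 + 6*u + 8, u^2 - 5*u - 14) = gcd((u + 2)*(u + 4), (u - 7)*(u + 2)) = u + 2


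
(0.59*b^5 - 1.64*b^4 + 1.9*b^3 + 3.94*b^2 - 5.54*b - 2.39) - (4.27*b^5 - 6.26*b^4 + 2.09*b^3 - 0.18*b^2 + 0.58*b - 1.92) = -3.68*b^5 + 4.62*b^4 - 0.19*b^3 + 4.12*b^2 - 6.12*b - 0.47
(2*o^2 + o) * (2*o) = 4*o^3 + 2*o^2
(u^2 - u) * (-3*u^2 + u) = -3*u^4 + 4*u^3 - u^2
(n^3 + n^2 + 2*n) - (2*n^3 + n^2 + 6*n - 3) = -n^3 - 4*n + 3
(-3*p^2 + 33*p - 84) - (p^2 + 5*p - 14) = -4*p^2 + 28*p - 70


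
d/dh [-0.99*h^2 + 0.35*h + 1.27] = 0.35 - 1.98*h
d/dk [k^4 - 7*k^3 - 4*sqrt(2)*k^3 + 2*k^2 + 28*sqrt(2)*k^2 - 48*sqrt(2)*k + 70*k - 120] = 4*k^3 - 21*k^2 - 12*sqrt(2)*k^2 + 4*k + 56*sqrt(2)*k - 48*sqrt(2) + 70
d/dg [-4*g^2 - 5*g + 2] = -8*g - 5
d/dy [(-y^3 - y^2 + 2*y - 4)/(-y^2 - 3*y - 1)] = (y^4 + 6*y^3 + 8*y^2 - 6*y - 14)/(y^4 + 6*y^3 + 11*y^2 + 6*y + 1)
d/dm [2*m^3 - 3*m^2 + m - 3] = 6*m^2 - 6*m + 1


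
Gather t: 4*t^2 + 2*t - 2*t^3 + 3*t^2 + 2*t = -2*t^3 + 7*t^2 + 4*t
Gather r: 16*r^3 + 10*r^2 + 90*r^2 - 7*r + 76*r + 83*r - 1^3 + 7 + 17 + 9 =16*r^3 + 100*r^2 + 152*r + 32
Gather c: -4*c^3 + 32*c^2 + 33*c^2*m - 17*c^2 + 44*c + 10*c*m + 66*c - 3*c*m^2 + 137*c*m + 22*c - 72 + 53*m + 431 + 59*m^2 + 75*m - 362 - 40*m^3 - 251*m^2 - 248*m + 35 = -4*c^3 + c^2*(33*m + 15) + c*(-3*m^2 + 147*m + 132) - 40*m^3 - 192*m^2 - 120*m + 32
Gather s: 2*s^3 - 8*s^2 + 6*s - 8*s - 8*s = 2*s^3 - 8*s^2 - 10*s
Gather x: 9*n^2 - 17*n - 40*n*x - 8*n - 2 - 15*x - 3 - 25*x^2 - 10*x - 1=9*n^2 - 25*n - 25*x^2 + x*(-40*n - 25) - 6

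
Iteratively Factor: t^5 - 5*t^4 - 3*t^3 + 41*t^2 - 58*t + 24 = (t - 2)*(t^4 - 3*t^3 - 9*t^2 + 23*t - 12) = (t - 2)*(t - 1)*(t^3 - 2*t^2 - 11*t + 12) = (t - 2)*(t - 1)*(t + 3)*(t^2 - 5*t + 4) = (t - 2)*(t - 1)^2*(t + 3)*(t - 4)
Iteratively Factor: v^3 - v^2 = (v - 1)*(v^2) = v*(v - 1)*(v)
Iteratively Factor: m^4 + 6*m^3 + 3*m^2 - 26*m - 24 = (m + 4)*(m^3 + 2*m^2 - 5*m - 6) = (m + 1)*(m + 4)*(m^2 + m - 6) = (m + 1)*(m + 3)*(m + 4)*(m - 2)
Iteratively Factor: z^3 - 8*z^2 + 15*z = (z - 5)*(z^2 - 3*z) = (z - 5)*(z - 3)*(z)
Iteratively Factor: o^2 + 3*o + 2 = (o + 2)*(o + 1)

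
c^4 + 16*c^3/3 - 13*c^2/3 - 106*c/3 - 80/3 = (c - 8/3)*(c + 1)*(c + 2)*(c + 5)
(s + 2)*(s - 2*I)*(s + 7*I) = s^3 + 2*s^2 + 5*I*s^2 + 14*s + 10*I*s + 28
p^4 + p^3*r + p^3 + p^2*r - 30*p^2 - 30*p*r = p*(p - 5)*(p + 6)*(p + r)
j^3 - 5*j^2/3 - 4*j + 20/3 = (j - 2)*(j - 5/3)*(j + 2)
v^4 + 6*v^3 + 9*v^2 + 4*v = v*(v + 1)^2*(v + 4)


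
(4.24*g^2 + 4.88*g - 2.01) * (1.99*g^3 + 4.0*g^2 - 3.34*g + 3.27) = 8.4376*g^5 + 26.6712*g^4 + 1.3585*g^3 - 10.4744*g^2 + 22.671*g - 6.5727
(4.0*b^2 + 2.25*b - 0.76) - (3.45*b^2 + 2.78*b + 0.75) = 0.55*b^2 - 0.53*b - 1.51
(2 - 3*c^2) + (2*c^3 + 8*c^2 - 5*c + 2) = 2*c^3 + 5*c^2 - 5*c + 4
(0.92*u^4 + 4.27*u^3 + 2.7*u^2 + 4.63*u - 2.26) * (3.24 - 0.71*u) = -0.6532*u^5 - 0.0508999999999991*u^4 + 11.9178*u^3 + 5.4607*u^2 + 16.6058*u - 7.3224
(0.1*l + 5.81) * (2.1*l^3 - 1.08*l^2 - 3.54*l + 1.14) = 0.21*l^4 + 12.093*l^3 - 6.6288*l^2 - 20.4534*l + 6.6234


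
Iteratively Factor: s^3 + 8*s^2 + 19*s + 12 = (s + 3)*(s^2 + 5*s + 4) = (s + 3)*(s + 4)*(s + 1)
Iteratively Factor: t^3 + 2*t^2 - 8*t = (t - 2)*(t^2 + 4*t) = t*(t - 2)*(t + 4)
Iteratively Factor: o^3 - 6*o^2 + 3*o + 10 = (o + 1)*(o^2 - 7*o + 10) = (o - 2)*(o + 1)*(o - 5)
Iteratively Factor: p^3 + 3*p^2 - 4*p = (p - 1)*(p^2 + 4*p) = (p - 1)*(p + 4)*(p)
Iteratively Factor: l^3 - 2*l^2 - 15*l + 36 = (l + 4)*(l^2 - 6*l + 9) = (l - 3)*(l + 4)*(l - 3)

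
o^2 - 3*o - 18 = (o - 6)*(o + 3)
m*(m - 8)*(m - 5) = m^3 - 13*m^2 + 40*m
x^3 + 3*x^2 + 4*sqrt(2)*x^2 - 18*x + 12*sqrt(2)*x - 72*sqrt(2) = (x - 3)*(x + 6)*(x + 4*sqrt(2))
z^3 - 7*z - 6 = (z - 3)*(z + 1)*(z + 2)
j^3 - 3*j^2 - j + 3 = (j - 3)*(j - 1)*(j + 1)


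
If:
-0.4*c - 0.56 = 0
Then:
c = -1.40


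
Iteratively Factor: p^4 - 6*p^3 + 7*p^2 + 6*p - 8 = (p - 4)*(p^3 - 2*p^2 - p + 2) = (p - 4)*(p - 2)*(p^2 - 1) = (p - 4)*(p - 2)*(p + 1)*(p - 1)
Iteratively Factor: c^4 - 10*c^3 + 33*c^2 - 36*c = (c - 3)*(c^3 - 7*c^2 + 12*c) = c*(c - 3)*(c^2 - 7*c + 12) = c*(c - 3)^2*(c - 4)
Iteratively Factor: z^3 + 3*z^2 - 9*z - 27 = (z + 3)*(z^2 - 9) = (z + 3)^2*(z - 3)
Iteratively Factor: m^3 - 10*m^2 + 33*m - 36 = (m - 3)*(m^2 - 7*m + 12) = (m - 3)^2*(m - 4)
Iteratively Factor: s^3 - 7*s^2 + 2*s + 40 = (s - 4)*(s^2 - 3*s - 10) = (s - 4)*(s + 2)*(s - 5)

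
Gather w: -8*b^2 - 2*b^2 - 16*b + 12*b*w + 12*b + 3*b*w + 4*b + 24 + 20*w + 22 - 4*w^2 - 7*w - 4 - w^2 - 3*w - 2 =-10*b^2 - 5*w^2 + w*(15*b + 10) + 40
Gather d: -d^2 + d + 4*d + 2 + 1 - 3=-d^2 + 5*d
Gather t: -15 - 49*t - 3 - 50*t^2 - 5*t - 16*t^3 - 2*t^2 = -16*t^3 - 52*t^2 - 54*t - 18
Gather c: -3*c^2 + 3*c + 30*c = -3*c^2 + 33*c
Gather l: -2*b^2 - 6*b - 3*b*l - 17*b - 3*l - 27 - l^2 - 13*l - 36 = -2*b^2 - 23*b - l^2 + l*(-3*b - 16) - 63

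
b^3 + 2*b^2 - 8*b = b*(b - 2)*(b + 4)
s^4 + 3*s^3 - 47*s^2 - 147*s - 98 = (s - 7)*(s + 1)*(s + 2)*(s + 7)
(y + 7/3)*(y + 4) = y^2 + 19*y/3 + 28/3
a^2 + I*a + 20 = (a - 4*I)*(a + 5*I)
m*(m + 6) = m^2 + 6*m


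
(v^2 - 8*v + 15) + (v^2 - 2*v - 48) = 2*v^2 - 10*v - 33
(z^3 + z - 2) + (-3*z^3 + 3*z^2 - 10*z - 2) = -2*z^3 + 3*z^2 - 9*z - 4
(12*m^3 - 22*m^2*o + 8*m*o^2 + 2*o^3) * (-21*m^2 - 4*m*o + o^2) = -252*m^5 + 414*m^4*o - 68*m^3*o^2 - 96*m^2*o^3 + 2*o^5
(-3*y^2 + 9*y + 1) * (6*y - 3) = -18*y^3 + 63*y^2 - 21*y - 3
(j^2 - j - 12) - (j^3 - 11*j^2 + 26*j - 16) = -j^3 + 12*j^2 - 27*j + 4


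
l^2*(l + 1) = l^3 + l^2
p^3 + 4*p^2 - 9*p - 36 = (p - 3)*(p + 3)*(p + 4)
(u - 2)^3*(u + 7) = u^4 + u^3 - 30*u^2 + 76*u - 56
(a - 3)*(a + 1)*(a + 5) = a^3 + 3*a^2 - 13*a - 15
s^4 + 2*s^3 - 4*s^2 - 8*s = s*(s - 2)*(s + 2)^2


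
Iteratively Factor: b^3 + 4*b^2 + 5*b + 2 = (b + 1)*(b^2 + 3*b + 2) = (b + 1)*(b + 2)*(b + 1)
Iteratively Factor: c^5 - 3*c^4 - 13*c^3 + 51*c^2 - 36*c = (c - 3)*(c^4 - 13*c^2 + 12*c) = c*(c - 3)*(c^3 - 13*c + 12) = c*(c - 3)^2*(c^2 + 3*c - 4) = c*(c - 3)^2*(c - 1)*(c + 4)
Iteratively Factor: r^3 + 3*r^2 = (r + 3)*(r^2) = r*(r + 3)*(r)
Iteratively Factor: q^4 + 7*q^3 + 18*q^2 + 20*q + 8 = (q + 2)*(q^3 + 5*q^2 + 8*q + 4) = (q + 2)^2*(q^2 + 3*q + 2) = (q + 2)^3*(q + 1)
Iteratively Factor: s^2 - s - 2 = (s - 2)*(s + 1)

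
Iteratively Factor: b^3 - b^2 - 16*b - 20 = (b + 2)*(b^2 - 3*b - 10) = (b - 5)*(b + 2)*(b + 2)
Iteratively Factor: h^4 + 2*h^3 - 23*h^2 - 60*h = (h + 4)*(h^3 - 2*h^2 - 15*h) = (h + 3)*(h + 4)*(h^2 - 5*h) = h*(h + 3)*(h + 4)*(h - 5)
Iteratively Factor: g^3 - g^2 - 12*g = (g - 4)*(g^2 + 3*g) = g*(g - 4)*(g + 3)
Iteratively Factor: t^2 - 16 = (t - 4)*(t + 4)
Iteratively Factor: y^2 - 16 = (y + 4)*(y - 4)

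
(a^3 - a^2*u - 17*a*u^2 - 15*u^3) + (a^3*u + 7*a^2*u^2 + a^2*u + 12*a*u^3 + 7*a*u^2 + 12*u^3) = a^3*u + a^3 + 7*a^2*u^2 + 12*a*u^3 - 10*a*u^2 - 3*u^3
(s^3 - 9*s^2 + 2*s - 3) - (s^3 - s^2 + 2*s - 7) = 4 - 8*s^2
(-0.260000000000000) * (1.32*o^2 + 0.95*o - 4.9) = -0.3432*o^2 - 0.247*o + 1.274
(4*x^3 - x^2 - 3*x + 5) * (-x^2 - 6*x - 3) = -4*x^5 - 23*x^4 - 3*x^3 + 16*x^2 - 21*x - 15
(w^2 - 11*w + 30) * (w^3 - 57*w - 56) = w^5 - 11*w^4 - 27*w^3 + 571*w^2 - 1094*w - 1680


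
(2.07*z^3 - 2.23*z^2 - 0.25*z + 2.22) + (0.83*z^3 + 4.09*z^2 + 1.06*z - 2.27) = 2.9*z^3 + 1.86*z^2 + 0.81*z - 0.0499999999999998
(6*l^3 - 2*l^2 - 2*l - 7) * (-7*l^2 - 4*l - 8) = -42*l^5 - 10*l^4 - 26*l^3 + 73*l^2 + 44*l + 56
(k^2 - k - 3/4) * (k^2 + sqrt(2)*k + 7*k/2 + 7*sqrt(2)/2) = k^4 + sqrt(2)*k^3 + 5*k^3/2 - 17*k^2/4 + 5*sqrt(2)*k^2/2 - 17*sqrt(2)*k/4 - 21*k/8 - 21*sqrt(2)/8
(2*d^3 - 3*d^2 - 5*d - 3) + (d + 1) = 2*d^3 - 3*d^2 - 4*d - 2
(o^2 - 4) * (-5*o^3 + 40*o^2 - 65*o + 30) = -5*o^5 + 40*o^4 - 45*o^3 - 130*o^2 + 260*o - 120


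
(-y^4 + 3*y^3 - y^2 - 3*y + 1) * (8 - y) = y^5 - 11*y^4 + 25*y^3 - 5*y^2 - 25*y + 8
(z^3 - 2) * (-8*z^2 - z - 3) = -8*z^5 - z^4 - 3*z^3 + 16*z^2 + 2*z + 6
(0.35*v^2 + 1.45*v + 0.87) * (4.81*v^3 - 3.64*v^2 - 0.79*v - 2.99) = 1.6835*v^5 + 5.7005*v^4 - 1.3698*v^3 - 5.3588*v^2 - 5.0228*v - 2.6013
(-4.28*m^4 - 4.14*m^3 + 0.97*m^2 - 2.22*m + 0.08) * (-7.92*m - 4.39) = 33.8976*m^5 + 51.578*m^4 + 10.4922*m^3 + 13.3241*m^2 + 9.1122*m - 0.3512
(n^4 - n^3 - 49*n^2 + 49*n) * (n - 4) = n^5 - 5*n^4 - 45*n^3 + 245*n^2 - 196*n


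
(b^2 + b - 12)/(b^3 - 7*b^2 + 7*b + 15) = (b + 4)/(b^2 - 4*b - 5)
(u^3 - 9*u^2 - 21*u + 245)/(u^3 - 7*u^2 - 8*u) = (-u^3 + 9*u^2 + 21*u - 245)/(u*(-u^2 + 7*u + 8))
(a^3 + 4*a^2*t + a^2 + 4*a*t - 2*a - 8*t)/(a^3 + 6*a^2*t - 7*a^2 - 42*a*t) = (a^3 + 4*a^2*t + a^2 + 4*a*t - 2*a - 8*t)/(a*(a^2 + 6*a*t - 7*a - 42*t))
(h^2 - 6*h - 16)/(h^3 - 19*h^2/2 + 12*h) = 2*(h + 2)/(h*(2*h - 3))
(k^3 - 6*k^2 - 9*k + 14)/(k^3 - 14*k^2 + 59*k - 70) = (k^2 + k - 2)/(k^2 - 7*k + 10)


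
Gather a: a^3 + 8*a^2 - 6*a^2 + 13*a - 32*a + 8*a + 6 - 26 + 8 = a^3 + 2*a^2 - 11*a - 12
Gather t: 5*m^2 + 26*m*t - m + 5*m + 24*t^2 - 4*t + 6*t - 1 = 5*m^2 + 4*m + 24*t^2 + t*(26*m + 2) - 1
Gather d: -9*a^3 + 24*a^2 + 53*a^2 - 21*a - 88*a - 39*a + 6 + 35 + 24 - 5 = -9*a^3 + 77*a^2 - 148*a + 60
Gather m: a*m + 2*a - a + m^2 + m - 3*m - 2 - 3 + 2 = a + m^2 + m*(a - 2) - 3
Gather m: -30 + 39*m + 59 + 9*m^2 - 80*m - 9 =9*m^2 - 41*m + 20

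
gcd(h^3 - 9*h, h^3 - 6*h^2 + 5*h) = h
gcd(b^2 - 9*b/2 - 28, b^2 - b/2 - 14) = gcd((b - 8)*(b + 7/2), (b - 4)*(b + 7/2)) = b + 7/2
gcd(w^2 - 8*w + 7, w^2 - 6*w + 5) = w - 1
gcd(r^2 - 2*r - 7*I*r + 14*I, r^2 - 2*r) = r - 2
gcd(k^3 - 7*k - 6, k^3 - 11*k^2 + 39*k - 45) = k - 3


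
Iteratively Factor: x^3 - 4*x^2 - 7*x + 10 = (x - 1)*(x^2 - 3*x - 10) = (x - 5)*(x - 1)*(x + 2)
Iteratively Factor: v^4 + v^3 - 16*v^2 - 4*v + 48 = (v + 2)*(v^3 - v^2 - 14*v + 24) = (v - 3)*(v + 2)*(v^2 + 2*v - 8) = (v - 3)*(v + 2)*(v + 4)*(v - 2)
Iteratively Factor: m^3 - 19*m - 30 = (m - 5)*(m^2 + 5*m + 6) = (m - 5)*(m + 2)*(m + 3)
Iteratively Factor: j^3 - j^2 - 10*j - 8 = (j + 2)*(j^2 - 3*j - 4) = (j - 4)*(j + 2)*(j + 1)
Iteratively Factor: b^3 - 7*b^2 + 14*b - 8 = (b - 4)*(b^2 - 3*b + 2) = (b - 4)*(b - 2)*(b - 1)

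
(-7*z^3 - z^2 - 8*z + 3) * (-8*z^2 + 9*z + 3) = 56*z^5 - 55*z^4 + 34*z^3 - 99*z^2 + 3*z + 9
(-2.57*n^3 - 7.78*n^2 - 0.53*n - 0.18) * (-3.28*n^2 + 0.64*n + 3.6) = 8.4296*n^5 + 23.8736*n^4 - 12.4928*n^3 - 27.7568*n^2 - 2.0232*n - 0.648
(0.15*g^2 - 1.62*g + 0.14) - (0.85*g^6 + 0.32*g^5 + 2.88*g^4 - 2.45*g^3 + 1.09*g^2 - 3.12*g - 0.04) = -0.85*g^6 - 0.32*g^5 - 2.88*g^4 + 2.45*g^3 - 0.94*g^2 + 1.5*g + 0.18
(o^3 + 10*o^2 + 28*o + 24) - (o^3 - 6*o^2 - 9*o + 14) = 16*o^2 + 37*o + 10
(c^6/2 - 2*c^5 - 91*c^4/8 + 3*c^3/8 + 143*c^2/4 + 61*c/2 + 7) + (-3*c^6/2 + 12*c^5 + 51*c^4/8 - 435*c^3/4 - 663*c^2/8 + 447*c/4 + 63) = -c^6 + 10*c^5 - 5*c^4 - 867*c^3/8 - 377*c^2/8 + 569*c/4 + 70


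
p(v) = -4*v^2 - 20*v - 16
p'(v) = -8*v - 20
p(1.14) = -44.00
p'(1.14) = -29.12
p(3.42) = -131.19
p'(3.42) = -47.36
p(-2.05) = 8.19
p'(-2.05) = -3.60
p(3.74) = -146.75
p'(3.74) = -49.92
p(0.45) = -25.81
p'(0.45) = -23.60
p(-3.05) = 7.79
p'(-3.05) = 4.40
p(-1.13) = 1.49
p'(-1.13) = -10.96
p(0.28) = -21.91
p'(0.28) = -22.24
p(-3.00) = 8.00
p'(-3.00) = 4.00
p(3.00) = -112.00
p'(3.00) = -44.00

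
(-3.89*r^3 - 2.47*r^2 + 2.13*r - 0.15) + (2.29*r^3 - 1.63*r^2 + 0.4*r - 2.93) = -1.6*r^3 - 4.1*r^2 + 2.53*r - 3.08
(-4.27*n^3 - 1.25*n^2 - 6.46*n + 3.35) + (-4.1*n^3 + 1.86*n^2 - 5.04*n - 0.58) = -8.37*n^3 + 0.61*n^2 - 11.5*n + 2.77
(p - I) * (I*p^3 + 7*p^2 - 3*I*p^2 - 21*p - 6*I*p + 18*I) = I*p^4 + 8*p^3 - 3*I*p^3 - 24*p^2 - 13*I*p^2 - 6*p + 39*I*p + 18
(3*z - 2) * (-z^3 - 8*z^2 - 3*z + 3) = -3*z^4 - 22*z^3 + 7*z^2 + 15*z - 6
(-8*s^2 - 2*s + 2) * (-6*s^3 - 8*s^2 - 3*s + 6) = 48*s^5 + 76*s^4 + 28*s^3 - 58*s^2 - 18*s + 12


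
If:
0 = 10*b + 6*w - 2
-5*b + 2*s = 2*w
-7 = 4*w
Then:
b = 5/4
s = 11/8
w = -7/4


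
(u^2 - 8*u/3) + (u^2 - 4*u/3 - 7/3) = 2*u^2 - 4*u - 7/3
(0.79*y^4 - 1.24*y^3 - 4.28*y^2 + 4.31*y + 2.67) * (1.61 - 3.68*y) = -2.9072*y^5 + 5.8351*y^4 + 13.754*y^3 - 22.7516*y^2 - 2.8865*y + 4.2987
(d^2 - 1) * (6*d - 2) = 6*d^3 - 2*d^2 - 6*d + 2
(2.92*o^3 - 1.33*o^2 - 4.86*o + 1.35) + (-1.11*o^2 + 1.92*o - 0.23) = 2.92*o^3 - 2.44*o^2 - 2.94*o + 1.12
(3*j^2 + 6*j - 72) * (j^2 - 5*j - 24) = 3*j^4 - 9*j^3 - 174*j^2 + 216*j + 1728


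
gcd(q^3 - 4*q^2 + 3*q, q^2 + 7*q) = q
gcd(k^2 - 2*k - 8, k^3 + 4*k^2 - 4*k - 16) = k + 2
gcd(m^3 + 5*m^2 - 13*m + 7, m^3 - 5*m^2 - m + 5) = m - 1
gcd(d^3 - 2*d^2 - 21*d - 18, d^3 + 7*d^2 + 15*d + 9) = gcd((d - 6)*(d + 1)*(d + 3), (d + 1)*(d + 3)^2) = d^2 + 4*d + 3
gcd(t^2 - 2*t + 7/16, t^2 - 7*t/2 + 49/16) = t - 7/4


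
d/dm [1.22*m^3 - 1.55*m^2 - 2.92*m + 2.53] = 3.66*m^2 - 3.1*m - 2.92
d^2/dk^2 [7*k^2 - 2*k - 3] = 14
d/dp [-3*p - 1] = -3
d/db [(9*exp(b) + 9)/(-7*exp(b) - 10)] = -27*exp(b)/(7*exp(b) + 10)^2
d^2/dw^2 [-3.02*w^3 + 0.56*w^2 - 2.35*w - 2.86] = 1.12 - 18.12*w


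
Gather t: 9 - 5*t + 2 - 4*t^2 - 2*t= -4*t^2 - 7*t + 11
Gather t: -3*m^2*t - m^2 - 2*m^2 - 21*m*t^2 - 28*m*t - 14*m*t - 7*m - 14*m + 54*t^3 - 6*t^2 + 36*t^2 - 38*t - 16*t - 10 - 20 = -3*m^2 - 21*m + 54*t^3 + t^2*(30 - 21*m) + t*(-3*m^2 - 42*m - 54) - 30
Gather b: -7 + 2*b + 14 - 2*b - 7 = 0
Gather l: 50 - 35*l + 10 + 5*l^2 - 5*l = 5*l^2 - 40*l + 60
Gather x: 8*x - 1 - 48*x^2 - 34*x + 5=-48*x^2 - 26*x + 4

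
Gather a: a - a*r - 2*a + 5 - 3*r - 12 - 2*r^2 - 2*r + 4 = a*(-r - 1) - 2*r^2 - 5*r - 3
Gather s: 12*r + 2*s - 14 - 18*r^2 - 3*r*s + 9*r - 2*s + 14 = -18*r^2 - 3*r*s + 21*r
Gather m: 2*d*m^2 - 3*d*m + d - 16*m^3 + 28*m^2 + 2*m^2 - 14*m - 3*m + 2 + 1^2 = d - 16*m^3 + m^2*(2*d + 30) + m*(-3*d - 17) + 3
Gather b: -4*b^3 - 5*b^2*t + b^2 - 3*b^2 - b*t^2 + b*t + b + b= -4*b^3 + b^2*(-5*t - 2) + b*(-t^2 + t + 2)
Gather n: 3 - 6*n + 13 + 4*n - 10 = 6 - 2*n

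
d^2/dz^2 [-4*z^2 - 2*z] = -8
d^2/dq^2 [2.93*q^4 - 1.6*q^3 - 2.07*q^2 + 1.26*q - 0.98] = 35.16*q^2 - 9.6*q - 4.14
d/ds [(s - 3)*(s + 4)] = 2*s + 1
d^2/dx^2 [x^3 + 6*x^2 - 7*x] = 6*x + 12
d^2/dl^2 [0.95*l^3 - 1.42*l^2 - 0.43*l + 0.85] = 5.7*l - 2.84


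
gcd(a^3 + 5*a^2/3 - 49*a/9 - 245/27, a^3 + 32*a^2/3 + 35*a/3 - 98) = a - 7/3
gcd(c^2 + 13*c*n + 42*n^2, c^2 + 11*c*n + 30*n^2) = c + 6*n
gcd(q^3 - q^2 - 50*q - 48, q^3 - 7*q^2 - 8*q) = q^2 - 7*q - 8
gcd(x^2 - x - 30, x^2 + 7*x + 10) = x + 5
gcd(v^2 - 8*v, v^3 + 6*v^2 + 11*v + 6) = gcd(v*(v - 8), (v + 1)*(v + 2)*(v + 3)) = 1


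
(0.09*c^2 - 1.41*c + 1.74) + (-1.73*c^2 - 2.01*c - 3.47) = -1.64*c^2 - 3.42*c - 1.73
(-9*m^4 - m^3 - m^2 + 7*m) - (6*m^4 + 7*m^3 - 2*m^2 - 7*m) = -15*m^4 - 8*m^3 + m^2 + 14*m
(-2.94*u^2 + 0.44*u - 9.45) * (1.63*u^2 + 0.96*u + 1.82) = -4.7922*u^4 - 2.1052*u^3 - 20.3319*u^2 - 8.2712*u - 17.199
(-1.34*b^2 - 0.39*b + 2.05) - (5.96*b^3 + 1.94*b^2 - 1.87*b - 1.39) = -5.96*b^3 - 3.28*b^2 + 1.48*b + 3.44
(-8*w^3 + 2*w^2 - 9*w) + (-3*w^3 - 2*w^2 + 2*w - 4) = -11*w^3 - 7*w - 4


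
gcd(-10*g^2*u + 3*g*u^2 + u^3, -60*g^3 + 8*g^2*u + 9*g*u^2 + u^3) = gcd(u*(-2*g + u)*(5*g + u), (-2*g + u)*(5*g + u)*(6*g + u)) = -10*g^2 + 3*g*u + u^2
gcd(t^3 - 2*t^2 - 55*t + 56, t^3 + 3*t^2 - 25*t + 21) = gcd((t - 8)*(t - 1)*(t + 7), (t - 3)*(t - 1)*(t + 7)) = t^2 + 6*t - 7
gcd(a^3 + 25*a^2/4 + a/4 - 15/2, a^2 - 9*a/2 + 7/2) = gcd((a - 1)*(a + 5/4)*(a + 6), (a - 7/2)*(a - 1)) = a - 1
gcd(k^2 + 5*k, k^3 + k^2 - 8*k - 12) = 1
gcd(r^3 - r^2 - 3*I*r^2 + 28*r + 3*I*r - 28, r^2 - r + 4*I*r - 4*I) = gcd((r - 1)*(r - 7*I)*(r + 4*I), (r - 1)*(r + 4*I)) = r^2 + r*(-1 + 4*I) - 4*I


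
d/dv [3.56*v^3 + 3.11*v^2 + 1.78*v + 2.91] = 10.68*v^2 + 6.22*v + 1.78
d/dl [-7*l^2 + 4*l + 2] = 4 - 14*l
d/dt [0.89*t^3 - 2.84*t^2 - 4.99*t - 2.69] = 2.67*t^2 - 5.68*t - 4.99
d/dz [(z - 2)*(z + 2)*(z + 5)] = 3*z^2 + 10*z - 4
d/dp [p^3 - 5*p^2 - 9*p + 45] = 3*p^2 - 10*p - 9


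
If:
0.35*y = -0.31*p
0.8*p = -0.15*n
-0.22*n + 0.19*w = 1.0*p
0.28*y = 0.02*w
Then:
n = 0.00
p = 0.00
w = 0.00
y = 0.00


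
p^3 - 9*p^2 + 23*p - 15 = (p - 5)*(p - 3)*(p - 1)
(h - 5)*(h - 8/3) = h^2 - 23*h/3 + 40/3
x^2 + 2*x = x*(x + 2)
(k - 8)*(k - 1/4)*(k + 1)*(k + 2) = k^4 - 21*k^3/4 - 83*k^2/4 - 21*k/2 + 4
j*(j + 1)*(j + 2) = j^3 + 3*j^2 + 2*j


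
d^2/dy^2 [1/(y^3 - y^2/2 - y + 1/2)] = 4*((1 - 6*y)*(2*y^3 - y^2 - 2*y + 1) + 4*(-3*y^2 + y + 1)^2)/(2*y^3 - y^2 - 2*y + 1)^3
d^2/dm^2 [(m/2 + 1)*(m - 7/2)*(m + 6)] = 3*m + 9/2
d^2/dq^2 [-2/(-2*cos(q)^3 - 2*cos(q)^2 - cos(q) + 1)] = 16*((5*cos(q) + 2*cos(2*q) + cos(3*q))*(5*cos(q) + 8*cos(2*q) + 9*cos(3*q))/4 + 2*(6*cos(q)^2 + 4*cos(q) + 1)^2*sin(q)^2)/(5*cos(q) + 2*cos(2*q) + cos(3*q))^3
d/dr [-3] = 0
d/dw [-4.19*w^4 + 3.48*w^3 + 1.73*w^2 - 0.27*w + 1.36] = -16.76*w^3 + 10.44*w^2 + 3.46*w - 0.27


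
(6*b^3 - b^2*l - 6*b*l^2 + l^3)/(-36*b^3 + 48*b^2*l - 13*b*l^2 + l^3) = (-b - l)/(6*b - l)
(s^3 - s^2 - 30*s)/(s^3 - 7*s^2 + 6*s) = (s + 5)/(s - 1)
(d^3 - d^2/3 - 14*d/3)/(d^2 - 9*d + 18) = d*(3*d^2 - d - 14)/(3*(d^2 - 9*d + 18))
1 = 1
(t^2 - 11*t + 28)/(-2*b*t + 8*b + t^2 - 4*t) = (t - 7)/(-2*b + t)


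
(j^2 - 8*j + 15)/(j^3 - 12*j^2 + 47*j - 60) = 1/(j - 4)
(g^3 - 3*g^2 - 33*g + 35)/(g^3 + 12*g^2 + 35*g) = (g^2 - 8*g + 7)/(g*(g + 7))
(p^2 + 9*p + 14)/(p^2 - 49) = (p + 2)/(p - 7)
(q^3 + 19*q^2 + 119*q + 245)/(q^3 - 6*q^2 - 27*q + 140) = (q^2 + 14*q + 49)/(q^2 - 11*q + 28)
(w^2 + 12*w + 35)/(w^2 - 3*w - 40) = (w + 7)/(w - 8)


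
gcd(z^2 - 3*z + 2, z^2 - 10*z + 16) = z - 2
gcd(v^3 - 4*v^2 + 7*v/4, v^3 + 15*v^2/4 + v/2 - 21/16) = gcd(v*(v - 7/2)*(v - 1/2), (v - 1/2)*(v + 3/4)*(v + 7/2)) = v - 1/2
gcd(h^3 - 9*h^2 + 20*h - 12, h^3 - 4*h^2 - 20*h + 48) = h^2 - 8*h + 12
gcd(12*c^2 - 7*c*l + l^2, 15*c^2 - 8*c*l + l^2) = 3*c - l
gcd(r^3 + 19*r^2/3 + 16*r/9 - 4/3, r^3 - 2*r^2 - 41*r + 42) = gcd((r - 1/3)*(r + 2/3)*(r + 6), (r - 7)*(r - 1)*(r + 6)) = r + 6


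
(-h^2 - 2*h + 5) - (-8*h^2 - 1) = 7*h^2 - 2*h + 6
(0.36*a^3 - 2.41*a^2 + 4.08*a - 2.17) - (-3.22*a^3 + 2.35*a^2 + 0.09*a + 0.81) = 3.58*a^3 - 4.76*a^2 + 3.99*a - 2.98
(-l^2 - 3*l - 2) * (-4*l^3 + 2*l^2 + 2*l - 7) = 4*l^5 + 10*l^4 - 3*l^2 + 17*l + 14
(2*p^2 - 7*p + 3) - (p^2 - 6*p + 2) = p^2 - p + 1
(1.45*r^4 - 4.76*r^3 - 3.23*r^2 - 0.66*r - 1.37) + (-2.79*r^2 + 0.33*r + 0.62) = 1.45*r^4 - 4.76*r^3 - 6.02*r^2 - 0.33*r - 0.75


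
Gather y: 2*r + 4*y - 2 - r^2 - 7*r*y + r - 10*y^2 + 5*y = -r^2 + 3*r - 10*y^2 + y*(9 - 7*r) - 2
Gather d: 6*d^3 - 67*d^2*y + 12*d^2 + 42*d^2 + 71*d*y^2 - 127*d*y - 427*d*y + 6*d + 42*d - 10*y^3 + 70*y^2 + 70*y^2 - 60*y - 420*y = 6*d^3 + d^2*(54 - 67*y) + d*(71*y^2 - 554*y + 48) - 10*y^3 + 140*y^2 - 480*y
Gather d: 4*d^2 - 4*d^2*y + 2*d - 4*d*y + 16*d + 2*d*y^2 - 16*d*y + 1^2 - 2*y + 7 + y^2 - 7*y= d^2*(4 - 4*y) + d*(2*y^2 - 20*y + 18) + y^2 - 9*y + 8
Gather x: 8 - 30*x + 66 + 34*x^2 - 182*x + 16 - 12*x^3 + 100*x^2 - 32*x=-12*x^3 + 134*x^2 - 244*x + 90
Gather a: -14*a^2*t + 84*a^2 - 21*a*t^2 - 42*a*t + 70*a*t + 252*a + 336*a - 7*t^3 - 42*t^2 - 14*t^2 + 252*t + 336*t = a^2*(84 - 14*t) + a*(-21*t^2 + 28*t + 588) - 7*t^3 - 56*t^2 + 588*t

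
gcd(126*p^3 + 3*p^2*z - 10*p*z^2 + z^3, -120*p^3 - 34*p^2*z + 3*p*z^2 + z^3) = -6*p + z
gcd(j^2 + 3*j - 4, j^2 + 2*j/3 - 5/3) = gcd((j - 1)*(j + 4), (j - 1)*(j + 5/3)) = j - 1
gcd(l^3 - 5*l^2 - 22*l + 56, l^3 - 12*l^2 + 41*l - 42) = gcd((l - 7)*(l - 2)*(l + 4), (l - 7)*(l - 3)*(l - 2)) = l^2 - 9*l + 14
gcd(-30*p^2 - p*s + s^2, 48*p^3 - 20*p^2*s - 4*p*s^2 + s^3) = 6*p - s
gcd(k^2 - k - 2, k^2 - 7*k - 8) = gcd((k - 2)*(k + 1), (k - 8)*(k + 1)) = k + 1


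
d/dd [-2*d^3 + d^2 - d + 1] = -6*d^2 + 2*d - 1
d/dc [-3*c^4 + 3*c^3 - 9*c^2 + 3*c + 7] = -12*c^3 + 9*c^2 - 18*c + 3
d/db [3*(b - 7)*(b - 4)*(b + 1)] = 9*b^2 - 60*b + 51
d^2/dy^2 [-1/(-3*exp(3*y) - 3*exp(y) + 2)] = 3*(6*(3*exp(2*y) + 1)^2*exp(y) - (9*exp(2*y) + 1)*(3*exp(3*y) + 3*exp(y) - 2))*exp(y)/(3*exp(3*y) + 3*exp(y) - 2)^3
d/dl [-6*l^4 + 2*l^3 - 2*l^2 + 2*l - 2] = -24*l^3 + 6*l^2 - 4*l + 2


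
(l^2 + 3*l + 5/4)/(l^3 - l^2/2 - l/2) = (l + 5/2)/(l*(l - 1))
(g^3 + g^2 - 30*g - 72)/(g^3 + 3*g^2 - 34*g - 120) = (g + 3)/(g + 5)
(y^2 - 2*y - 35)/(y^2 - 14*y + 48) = (y^2 - 2*y - 35)/(y^2 - 14*y + 48)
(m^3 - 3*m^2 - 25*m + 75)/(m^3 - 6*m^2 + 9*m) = (m^2 - 25)/(m*(m - 3))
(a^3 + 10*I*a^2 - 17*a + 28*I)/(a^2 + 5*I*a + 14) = (a^2 + 3*I*a + 4)/(a - 2*I)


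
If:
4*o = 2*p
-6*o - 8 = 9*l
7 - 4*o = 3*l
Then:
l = -37/9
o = 29/6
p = 29/3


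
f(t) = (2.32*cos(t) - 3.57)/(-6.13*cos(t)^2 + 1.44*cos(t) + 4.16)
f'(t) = (-12.26*sin(t)*cos(t) + 1.44*sin(t))*(2.32*cos(t) - 3.57)/(-6.13*cos(t)^2 + 1.44*cos(t) + 4.16)^2 - 2.32*sin(t)/(-6.13*cos(t)^2 + 1.44*cos(t) + 4.16) = (-14.2216*cos(t)^2 + 43.7682*cos(t) - 14.792)*sin(t)/(37.5769*cos(t)^4 - 17.6544*cos(t)^3 - 48.928*cos(t)^2 + 11.9808*cos(t) + 17.3056)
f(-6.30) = 2.37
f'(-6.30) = -0.89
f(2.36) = -105.24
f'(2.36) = -15199.67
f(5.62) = -1.17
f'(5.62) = -3.02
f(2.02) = -1.92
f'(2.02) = -5.81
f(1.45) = -0.78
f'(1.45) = -0.54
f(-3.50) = 2.24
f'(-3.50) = -3.64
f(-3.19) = 1.73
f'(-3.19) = -0.31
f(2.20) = -4.15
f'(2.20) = -25.98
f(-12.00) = -1.60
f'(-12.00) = 6.32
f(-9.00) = 2.54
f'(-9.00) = 5.46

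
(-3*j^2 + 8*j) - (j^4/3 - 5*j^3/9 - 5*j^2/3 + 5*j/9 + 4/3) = -j^4/3 + 5*j^3/9 - 4*j^2/3 + 67*j/9 - 4/3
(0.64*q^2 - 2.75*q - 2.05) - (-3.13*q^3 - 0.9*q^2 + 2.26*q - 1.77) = 3.13*q^3 + 1.54*q^2 - 5.01*q - 0.28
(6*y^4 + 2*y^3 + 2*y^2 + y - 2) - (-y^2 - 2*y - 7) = 6*y^4 + 2*y^3 + 3*y^2 + 3*y + 5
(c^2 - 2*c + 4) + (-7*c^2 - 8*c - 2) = -6*c^2 - 10*c + 2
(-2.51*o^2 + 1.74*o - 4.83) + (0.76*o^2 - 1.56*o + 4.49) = -1.75*o^2 + 0.18*o - 0.34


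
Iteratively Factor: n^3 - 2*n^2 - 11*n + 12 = (n + 3)*(n^2 - 5*n + 4) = (n - 1)*(n + 3)*(n - 4)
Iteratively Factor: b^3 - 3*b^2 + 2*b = (b)*(b^2 - 3*b + 2) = b*(b - 2)*(b - 1)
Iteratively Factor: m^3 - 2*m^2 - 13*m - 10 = (m - 5)*(m^2 + 3*m + 2) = (m - 5)*(m + 2)*(m + 1)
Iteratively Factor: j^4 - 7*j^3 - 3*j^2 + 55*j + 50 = (j - 5)*(j^3 - 2*j^2 - 13*j - 10) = (j - 5)*(j + 2)*(j^2 - 4*j - 5) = (j - 5)^2*(j + 2)*(j + 1)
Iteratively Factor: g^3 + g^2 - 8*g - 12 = (g + 2)*(g^2 - g - 6) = (g + 2)^2*(g - 3)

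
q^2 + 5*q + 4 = (q + 1)*(q + 4)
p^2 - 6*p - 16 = (p - 8)*(p + 2)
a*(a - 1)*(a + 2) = a^3 + a^2 - 2*a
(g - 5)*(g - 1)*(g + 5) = g^3 - g^2 - 25*g + 25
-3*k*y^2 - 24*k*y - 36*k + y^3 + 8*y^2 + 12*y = (-3*k + y)*(y + 2)*(y + 6)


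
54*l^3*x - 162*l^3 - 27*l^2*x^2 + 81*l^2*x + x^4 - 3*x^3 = (-3*l + x)^2*(6*l + x)*(x - 3)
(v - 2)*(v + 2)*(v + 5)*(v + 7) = v^4 + 12*v^3 + 31*v^2 - 48*v - 140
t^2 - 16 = (t - 4)*(t + 4)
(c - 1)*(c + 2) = c^2 + c - 2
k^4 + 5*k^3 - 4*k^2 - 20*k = k*(k - 2)*(k + 2)*(k + 5)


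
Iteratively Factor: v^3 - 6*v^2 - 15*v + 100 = (v - 5)*(v^2 - v - 20) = (v - 5)*(v + 4)*(v - 5)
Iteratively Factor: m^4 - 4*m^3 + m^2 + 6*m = (m)*(m^3 - 4*m^2 + m + 6) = m*(m - 3)*(m^2 - m - 2) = m*(m - 3)*(m - 2)*(m + 1)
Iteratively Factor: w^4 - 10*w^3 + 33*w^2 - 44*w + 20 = (w - 2)*(w^3 - 8*w^2 + 17*w - 10) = (w - 2)^2*(w^2 - 6*w + 5) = (w - 2)^2*(w - 1)*(w - 5)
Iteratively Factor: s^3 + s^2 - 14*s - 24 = (s + 3)*(s^2 - 2*s - 8) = (s + 2)*(s + 3)*(s - 4)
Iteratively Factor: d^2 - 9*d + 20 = (d - 5)*(d - 4)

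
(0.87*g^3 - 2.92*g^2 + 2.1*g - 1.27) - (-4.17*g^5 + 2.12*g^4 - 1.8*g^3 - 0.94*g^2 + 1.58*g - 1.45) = 4.17*g^5 - 2.12*g^4 + 2.67*g^3 - 1.98*g^2 + 0.52*g + 0.18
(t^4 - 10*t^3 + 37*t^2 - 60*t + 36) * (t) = t^5 - 10*t^4 + 37*t^3 - 60*t^2 + 36*t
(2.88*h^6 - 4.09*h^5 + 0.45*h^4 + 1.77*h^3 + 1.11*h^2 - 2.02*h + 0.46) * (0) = 0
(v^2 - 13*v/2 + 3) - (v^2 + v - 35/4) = 47/4 - 15*v/2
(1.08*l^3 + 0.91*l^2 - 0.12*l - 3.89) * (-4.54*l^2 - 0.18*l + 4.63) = -4.9032*l^5 - 4.3258*l^4 + 5.3814*l^3 + 21.8955*l^2 + 0.1446*l - 18.0107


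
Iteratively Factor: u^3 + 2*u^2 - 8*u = (u - 2)*(u^2 + 4*u) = u*(u - 2)*(u + 4)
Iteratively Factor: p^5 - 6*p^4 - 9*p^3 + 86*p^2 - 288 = (p - 3)*(p^4 - 3*p^3 - 18*p^2 + 32*p + 96) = (p - 4)*(p - 3)*(p^3 + p^2 - 14*p - 24) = (p - 4)^2*(p - 3)*(p^2 + 5*p + 6) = (p - 4)^2*(p - 3)*(p + 3)*(p + 2)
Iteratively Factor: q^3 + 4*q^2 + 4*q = (q + 2)*(q^2 + 2*q) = (q + 2)^2*(q)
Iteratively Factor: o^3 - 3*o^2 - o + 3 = (o - 3)*(o^2 - 1) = (o - 3)*(o - 1)*(o + 1)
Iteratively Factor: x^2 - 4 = (x + 2)*(x - 2)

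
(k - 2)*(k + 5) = k^2 + 3*k - 10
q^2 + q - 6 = (q - 2)*(q + 3)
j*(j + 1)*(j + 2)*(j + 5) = j^4 + 8*j^3 + 17*j^2 + 10*j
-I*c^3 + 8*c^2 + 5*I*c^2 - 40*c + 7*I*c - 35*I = (c - 5)*(c + 7*I)*(-I*c + 1)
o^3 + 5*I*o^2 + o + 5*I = (o - I)*(o + I)*(o + 5*I)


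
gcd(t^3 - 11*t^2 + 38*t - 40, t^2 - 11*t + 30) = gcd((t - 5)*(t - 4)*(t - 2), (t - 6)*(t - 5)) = t - 5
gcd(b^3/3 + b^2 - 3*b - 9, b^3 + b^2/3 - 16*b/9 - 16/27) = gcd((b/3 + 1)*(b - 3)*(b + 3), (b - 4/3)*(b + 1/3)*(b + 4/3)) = 1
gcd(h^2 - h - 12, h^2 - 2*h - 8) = h - 4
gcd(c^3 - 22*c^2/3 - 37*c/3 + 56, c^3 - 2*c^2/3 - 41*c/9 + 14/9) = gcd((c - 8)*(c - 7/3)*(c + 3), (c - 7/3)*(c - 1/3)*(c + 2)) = c - 7/3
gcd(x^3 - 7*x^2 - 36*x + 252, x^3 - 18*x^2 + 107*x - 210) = x^2 - 13*x + 42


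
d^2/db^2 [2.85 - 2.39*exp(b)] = -2.39*exp(b)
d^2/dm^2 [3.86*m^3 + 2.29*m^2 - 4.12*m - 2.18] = 23.16*m + 4.58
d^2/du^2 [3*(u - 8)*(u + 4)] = 6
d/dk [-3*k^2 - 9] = -6*k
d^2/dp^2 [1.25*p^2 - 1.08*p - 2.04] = 2.50000000000000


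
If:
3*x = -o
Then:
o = -3*x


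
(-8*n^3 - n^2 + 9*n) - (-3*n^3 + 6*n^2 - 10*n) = -5*n^3 - 7*n^2 + 19*n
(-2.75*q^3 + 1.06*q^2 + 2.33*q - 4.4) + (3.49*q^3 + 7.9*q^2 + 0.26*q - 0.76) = 0.74*q^3 + 8.96*q^2 + 2.59*q - 5.16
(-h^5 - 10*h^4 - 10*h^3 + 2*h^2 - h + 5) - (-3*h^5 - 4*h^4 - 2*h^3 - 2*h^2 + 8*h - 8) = 2*h^5 - 6*h^4 - 8*h^3 + 4*h^2 - 9*h + 13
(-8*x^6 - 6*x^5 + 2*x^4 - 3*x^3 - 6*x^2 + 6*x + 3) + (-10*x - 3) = -8*x^6 - 6*x^5 + 2*x^4 - 3*x^3 - 6*x^2 - 4*x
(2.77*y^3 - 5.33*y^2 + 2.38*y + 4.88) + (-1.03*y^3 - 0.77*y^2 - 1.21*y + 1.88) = 1.74*y^3 - 6.1*y^2 + 1.17*y + 6.76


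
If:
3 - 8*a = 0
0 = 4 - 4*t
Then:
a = 3/8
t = 1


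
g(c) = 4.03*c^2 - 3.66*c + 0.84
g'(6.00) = 44.70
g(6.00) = 123.96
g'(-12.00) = -100.38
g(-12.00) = 625.08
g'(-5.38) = -47.02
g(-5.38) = 137.18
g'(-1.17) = -13.09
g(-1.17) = 10.64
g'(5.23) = 38.49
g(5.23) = 91.93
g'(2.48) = 16.33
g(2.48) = 16.55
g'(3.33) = 23.18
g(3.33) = 33.34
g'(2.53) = 16.73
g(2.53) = 17.38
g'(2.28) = 14.72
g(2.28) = 13.44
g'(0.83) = 3.03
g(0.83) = 0.58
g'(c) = 8.06*c - 3.66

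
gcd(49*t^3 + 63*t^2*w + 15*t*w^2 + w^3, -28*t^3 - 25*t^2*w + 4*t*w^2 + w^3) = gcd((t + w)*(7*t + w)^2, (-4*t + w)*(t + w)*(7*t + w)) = 7*t^2 + 8*t*w + w^2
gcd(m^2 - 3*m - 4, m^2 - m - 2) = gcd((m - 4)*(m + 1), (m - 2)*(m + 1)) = m + 1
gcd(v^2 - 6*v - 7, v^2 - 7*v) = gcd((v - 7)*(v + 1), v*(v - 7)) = v - 7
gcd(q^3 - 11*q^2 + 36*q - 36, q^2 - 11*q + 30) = q - 6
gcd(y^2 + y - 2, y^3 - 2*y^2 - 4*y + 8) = y + 2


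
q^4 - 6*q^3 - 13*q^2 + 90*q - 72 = (q - 6)*(q - 3)*(q - 1)*(q + 4)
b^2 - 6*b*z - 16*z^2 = (b - 8*z)*(b + 2*z)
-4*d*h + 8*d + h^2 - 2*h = (-4*d + h)*(h - 2)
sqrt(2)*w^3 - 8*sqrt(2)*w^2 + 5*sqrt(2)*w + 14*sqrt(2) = (w - 7)*(w - 2)*(sqrt(2)*w + sqrt(2))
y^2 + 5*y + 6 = (y + 2)*(y + 3)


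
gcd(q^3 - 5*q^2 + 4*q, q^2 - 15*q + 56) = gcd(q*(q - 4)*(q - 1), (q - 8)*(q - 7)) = 1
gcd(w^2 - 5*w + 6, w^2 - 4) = w - 2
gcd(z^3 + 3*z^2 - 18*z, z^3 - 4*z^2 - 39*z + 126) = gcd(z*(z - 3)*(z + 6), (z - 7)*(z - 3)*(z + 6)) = z^2 + 3*z - 18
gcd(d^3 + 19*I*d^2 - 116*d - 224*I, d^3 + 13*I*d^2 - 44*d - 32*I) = d^2 + 12*I*d - 32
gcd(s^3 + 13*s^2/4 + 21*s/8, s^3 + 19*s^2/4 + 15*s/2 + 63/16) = s^2 + 13*s/4 + 21/8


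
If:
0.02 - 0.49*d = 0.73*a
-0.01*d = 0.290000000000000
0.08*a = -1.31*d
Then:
No Solution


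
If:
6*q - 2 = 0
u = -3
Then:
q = 1/3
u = -3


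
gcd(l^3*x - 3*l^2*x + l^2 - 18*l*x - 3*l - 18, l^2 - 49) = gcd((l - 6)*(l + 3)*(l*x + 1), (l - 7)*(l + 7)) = 1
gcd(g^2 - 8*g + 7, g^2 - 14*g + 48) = 1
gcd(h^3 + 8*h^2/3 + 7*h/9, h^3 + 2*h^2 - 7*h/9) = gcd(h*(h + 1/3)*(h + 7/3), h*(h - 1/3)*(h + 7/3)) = h^2 + 7*h/3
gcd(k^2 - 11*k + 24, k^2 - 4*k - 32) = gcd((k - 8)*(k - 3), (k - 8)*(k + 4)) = k - 8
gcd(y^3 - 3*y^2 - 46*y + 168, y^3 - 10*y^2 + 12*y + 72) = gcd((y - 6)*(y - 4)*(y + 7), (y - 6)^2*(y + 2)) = y - 6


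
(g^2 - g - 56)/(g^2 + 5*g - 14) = (g - 8)/(g - 2)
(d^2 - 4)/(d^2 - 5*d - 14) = (d - 2)/(d - 7)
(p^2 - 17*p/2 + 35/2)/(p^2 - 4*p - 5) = (p - 7/2)/(p + 1)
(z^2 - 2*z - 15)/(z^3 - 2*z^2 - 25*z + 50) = (z + 3)/(z^2 + 3*z - 10)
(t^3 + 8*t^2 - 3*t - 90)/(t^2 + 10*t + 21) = (t^3 + 8*t^2 - 3*t - 90)/(t^2 + 10*t + 21)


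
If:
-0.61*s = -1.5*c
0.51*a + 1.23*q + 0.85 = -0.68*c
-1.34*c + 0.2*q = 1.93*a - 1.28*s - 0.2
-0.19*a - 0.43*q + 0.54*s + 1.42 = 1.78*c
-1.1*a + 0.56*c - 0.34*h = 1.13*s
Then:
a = 6.48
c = 7.65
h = -70.93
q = -7.61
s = 18.82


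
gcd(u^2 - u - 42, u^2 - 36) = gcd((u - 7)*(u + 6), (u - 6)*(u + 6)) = u + 6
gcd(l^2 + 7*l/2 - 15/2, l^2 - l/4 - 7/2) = 1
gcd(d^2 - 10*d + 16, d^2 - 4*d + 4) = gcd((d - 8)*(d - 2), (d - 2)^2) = d - 2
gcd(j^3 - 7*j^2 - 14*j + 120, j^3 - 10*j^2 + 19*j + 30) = j^2 - 11*j + 30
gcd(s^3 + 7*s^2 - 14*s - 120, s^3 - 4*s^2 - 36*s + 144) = s^2 + 2*s - 24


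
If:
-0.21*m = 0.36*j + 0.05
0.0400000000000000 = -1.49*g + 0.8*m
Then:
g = 0.536912751677852*m - 0.0268456375838926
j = -0.583333333333333*m - 0.138888888888889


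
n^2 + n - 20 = (n - 4)*(n + 5)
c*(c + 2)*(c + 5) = c^3 + 7*c^2 + 10*c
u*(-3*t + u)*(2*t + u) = -6*t^2*u - t*u^2 + u^3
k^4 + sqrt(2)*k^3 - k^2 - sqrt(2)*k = k*(k - 1)*(k + 1)*(k + sqrt(2))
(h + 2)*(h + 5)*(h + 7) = h^3 + 14*h^2 + 59*h + 70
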